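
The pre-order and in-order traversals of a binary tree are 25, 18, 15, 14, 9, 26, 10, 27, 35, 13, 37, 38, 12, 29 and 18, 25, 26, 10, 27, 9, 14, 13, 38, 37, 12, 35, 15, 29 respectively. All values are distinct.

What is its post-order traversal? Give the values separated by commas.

18, 27, 10, 26, 9, 38, 12, 37, 13, 35, 14, 29, 15, 25

The first element of pre-order is the root; it splits in-order into left and right subtrees.
Root 25: left subtree has 1 node {18}, right has 12 {26, 10, 27, 9, 14, 13, 38, 37, 12, 35, 15, 29}.
  Root 15: left subtree has 10 nodes {26, 10, 27, 9, 14, 13, 38, 37, 12, 35}, right has 1 {29}.
    Root 14: left subtree has 4 nodes {26, 10, 27, 9}, right has 5 {13, 38, 37, 12, 35}.
      Root 9: left subtree has 3 nodes {26, 10, 27}, right has 0 { }.
        Root 26: left subtree has 0 nodes { }, right has 2 {10, 27}.
          Root 10: left subtree has 0 nodes { }, right has 1 {27}.
      Root 35: left subtree has 4 nodes {13, 38, 37, 12}, right has 0 { }.
        Root 13: left subtree has 0 nodes { }, right has 3 {38, 37, 12}.
          Root 37: left subtree has 1 node {38}, right has 1 {12}.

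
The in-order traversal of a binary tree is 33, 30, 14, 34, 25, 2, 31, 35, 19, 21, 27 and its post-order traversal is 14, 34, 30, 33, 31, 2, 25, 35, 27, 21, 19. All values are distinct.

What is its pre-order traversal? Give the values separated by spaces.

19 35 25 33 30 34 14 2 31 21 27

The last element of post-order is the root; it splits in-order into left and right subtrees.
Root 19: left subtree has 8 nodes {33, 30, 14, 34, 25, 2, 31, 35}, right has 2 {21, 27}.
  Root 35: left subtree has 7 nodes {33, 30, 14, 34, 25, 2, 31}, right has 0 { }.
    Root 25: left subtree has 4 nodes {33, 30, 14, 34}, right has 2 {2, 31}.
      Root 33: left subtree has 0 nodes { }, right has 3 {30, 14, 34}.
        Root 30: left subtree has 0 nodes { }, right has 2 {14, 34}.
          Root 34: left subtree has 1 node {14}, right has 0 { }.
      Root 2: left subtree has 0 nodes { }, right has 1 {31}.
  Root 21: left subtree has 0 nodes { }, right has 1 {27}.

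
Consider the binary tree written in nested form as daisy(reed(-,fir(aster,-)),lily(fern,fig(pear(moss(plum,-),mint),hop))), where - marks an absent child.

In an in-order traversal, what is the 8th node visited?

In-order visits the left subtree, then the node, then the right subtree.
At daisy: go left to reed.
  At reed: no left child.
  Visit reed.
  At reed: go right to fir.
    At fir: go left to aster.
      aster is a leaf — visit aster.
    Visit fir.
    At fir: no right child.
Visit daisy.
At daisy: go right to lily.
  At lily: go left to fern.
    fern is a leaf — visit fern.
  Visit lily.
  At lily: go right to fig.
    At fig: go left to pear.
      At pear: go left to moss.
        At moss: go left to plum.
          plum is a leaf — visit plum.
        Visit moss.
        At moss: no right child.
      Visit pear.
      At pear: go right to mint.
        mint is a leaf — visit mint.
    Visit fig.
    At fig: go right to hop.
      hop is a leaf — visit hop.
Full in-order sequence: reed, aster, fir, daisy, fern, lily, plum, moss, pear, mint, fig, hop.

moss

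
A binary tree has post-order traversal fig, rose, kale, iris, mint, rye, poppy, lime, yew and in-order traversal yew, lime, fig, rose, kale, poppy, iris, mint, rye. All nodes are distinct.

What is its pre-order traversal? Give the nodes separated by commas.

The last element of post-order is the root; it splits in-order into left and right subtrees.
Root yew: left subtree has 0 nodes { }, right has 8 {lime, fig, rose, kale, poppy, iris, mint, rye}.
  Root lime: left subtree has 0 nodes { }, right has 7 {fig, rose, kale, poppy, iris, mint, rye}.
    Root poppy: left subtree has 3 nodes {fig, rose, kale}, right has 3 {iris, mint, rye}.
      Root kale: left subtree has 2 nodes {fig, rose}, right has 0 { }.
        Root rose: left subtree has 1 node {fig}, right has 0 { }.
      Root rye: left subtree has 2 nodes {iris, mint}, right has 0 { }.
        Root mint: left subtree has 1 node {iris}, right has 0 { }.

yew, lime, poppy, kale, rose, fig, rye, mint, iris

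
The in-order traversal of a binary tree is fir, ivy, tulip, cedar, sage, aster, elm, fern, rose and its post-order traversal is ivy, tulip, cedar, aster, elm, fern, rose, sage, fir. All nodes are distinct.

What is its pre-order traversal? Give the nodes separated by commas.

fir, sage, cedar, tulip, ivy, rose, fern, elm, aster

The last element of post-order is the root; it splits in-order into left and right subtrees.
Root fir: left subtree has 0 nodes { }, right has 8 {ivy, tulip, cedar, sage, aster, elm, fern, rose}.
  Root sage: left subtree has 3 nodes {ivy, tulip, cedar}, right has 4 {aster, elm, fern, rose}.
    Root cedar: left subtree has 2 nodes {ivy, tulip}, right has 0 { }.
      Root tulip: left subtree has 1 node {ivy}, right has 0 { }.
    Root rose: left subtree has 3 nodes {aster, elm, fern}, right has 0 { }.
      Root fern: left subtree has 2 nodes {aster, elm}, right has 0 { }.
        Root elm: left subtree has 1 node {aster}, right has 0 { }.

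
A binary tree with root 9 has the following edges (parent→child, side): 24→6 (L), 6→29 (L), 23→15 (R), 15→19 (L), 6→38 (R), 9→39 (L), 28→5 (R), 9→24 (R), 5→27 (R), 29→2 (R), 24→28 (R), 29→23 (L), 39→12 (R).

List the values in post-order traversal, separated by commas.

Post-order visits the left subtree, then the right subtree, then the node.
At 9: go left to 39.
  At 39: no left child.
  At 39: go right to 12.
    12 is a leaf — visit 12.
  Visit 39.
At 9: go right to 24.
  At 24: go left to 6.
    At 6: go left to 29.
      At 29: go left to 23.
        At 23: no left child.
        At 23: go right to 15.
          At 15: go left to 19.
            19 is a leaf — visit 19.
          At 15: no right child.
          Visit 15.
        Visit 23.
      At 29: go right to 2.
        2 is a leaf — visit 2.
      Visit 29.
    At 6: go right to 38.
      38 is a leaf — visit 38.
    Visit 6.
  At 24: go right to 28.
    At 28: no left child.
    At 28: go right to 5.
      At 5: no left child.
      At 5: go right to 27.
        27 is a leaf — visit 27.
      Visit 5.
    Visit 28.
  Visit 24.
Visit 9.

12, 39, 19, 15, 23, 2, 29, 38, 6, 27, 5, 28, 24, 9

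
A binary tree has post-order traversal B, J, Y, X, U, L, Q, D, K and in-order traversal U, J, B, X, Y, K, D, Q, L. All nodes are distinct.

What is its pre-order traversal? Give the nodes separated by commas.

The last element of post-order is the root; it splits in-order into left and right subtrees.
Root K: left subtree has 5 nodes {U, J, B, X, Y}, right has 3 {D, Q, L}.
  Root U: left subtree has 0 nodes { }, right has 4 {J, B, X, Y}.
    Root X: left subtree has 2 nodes {J, B}, right has 1 {Y}.
      Root J: left subtree has 0 nodes { }, right has 1 {B}.
  Root D: left subtree has 0 nodes { }, right has 2 {Q, L}.
    Root Q: left subtree has 0 nodes { }, right has 1 {L}.

K, U, X, J, B, Y, D, Q, L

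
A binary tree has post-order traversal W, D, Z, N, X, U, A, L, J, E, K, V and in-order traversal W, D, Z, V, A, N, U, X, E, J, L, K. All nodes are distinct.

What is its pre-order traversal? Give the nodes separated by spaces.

V Z D W K E A U N X J L

The last element of post-order is the root; it splits in-order into left and right subtrees.
Root V: left subtree has 3 nodes {W, D, Z}, right has 8 {A, N, U, X, E, J, L, K}.
  Root Z: left subtree has 2 nodes {W, D}, right has 0 { }.
    Root D: left subtree has 1 node {W}, right has 0 { }.
  Root K: left subtree has 7 nodes {A, N, U, X, E, J, L}, right has 0 { }.
    Root E: left subtree has 4 nodes {A, N, U, X}, right has 2 {J, L}.
      Root A: left subtree has 0 nodes { }, right has 3 {N, U, X}.
        Root U: left subtree has 1 node {N}, right has 1 {X}.
      Root J: left subtree has 0 nodes { }, right has 1 {L}.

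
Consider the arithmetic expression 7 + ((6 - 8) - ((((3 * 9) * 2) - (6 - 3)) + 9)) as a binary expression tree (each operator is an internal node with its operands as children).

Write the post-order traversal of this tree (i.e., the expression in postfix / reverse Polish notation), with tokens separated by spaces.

7 6 8 - 3 9 * 2 * 6 3 - - 9 + - +

Post-order on an expression tree gives postfix notation: for each operator, emit left operand, right operand, then the operator.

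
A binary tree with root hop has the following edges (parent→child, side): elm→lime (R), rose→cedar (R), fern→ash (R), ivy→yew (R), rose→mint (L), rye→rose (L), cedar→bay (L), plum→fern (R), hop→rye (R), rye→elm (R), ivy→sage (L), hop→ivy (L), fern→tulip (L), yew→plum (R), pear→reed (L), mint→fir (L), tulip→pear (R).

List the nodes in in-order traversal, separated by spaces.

sage ivy yew plum tulip reed pear fern ash hop fir mint rose bay cedar rye elm lime

In-order visits the left subtree, then the node, then the right subtree.
At hop: go left to ivy.
  At ivy: go left to sage.
    sage is a leaf — visit sage.
  Visit ivy.
  At ivy: go right to yew.
    At yew: no left child.
    Visit yew.
    At yew: go right to plum.
      At plum: no left child.
      Visit plum.
      At plum: go right to fern.
        At fern: go left to tulip.
          At tulip: no left child.
          Visit tulip.
          At tulip: go right to pear.
            At pear: go left to reed.
              reed is a leaf — visit reed.
            Visit pear.
            At pear: no right child.
        Visit fern.
        At fern: go right to ash.
          ash is a leaf — visit ash.
Visit hop.
At hop: go right to rye.
  At rye: go left to rose.
    At rose: go left to mint.
      At mint: go left to fir.
        fir is a leaf — visit fir.
      Visit mint.
      At mint: no right child.
    Visit rose.
    At rose: go right to cedar.
      At cedar: go left to bay.
        bay is a leaf — visit bay.
      Visit cedar.
      At cedar: no right child.
  Visit rye.
  At rye: go right to elm.
    At elm: no left child.
    Visit elm.
    At elm: go right to lime.
      lime is a leaf — visit lime.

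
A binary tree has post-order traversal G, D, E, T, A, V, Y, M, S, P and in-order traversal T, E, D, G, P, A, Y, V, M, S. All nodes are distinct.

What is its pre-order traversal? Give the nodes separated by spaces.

The last element of post-order is the root; it splits in-order into left and right subtrees.
Root P: left subtree has 4 nodes {T, E, D, G}, right has 5 {A, Y, V, M, S}.
  Root T: left subtree has 0 nodes { }, right has 3 {E, D, G}.
    Root E: left subtree has 0 nodes { }, right has 2 {D, G}.
      Root D: left subtree has 0 nodes { }, right has 1 {G}.
  Root S: left subtree has 4 nodes {A, Y, V, M}, right has 0 { }.
    Root M: left subtree has 3 nodes {A, Y, V}, right has 0 { }.
      Root Y: left subtree has 1 node {A}, right has 1 {V}.

P T E D G S M Y A V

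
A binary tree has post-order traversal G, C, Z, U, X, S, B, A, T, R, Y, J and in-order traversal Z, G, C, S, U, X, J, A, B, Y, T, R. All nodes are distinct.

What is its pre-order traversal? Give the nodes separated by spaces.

The last element of post-order is the root; it splits in-order into left and right subtrees.
Root J: left subtree has 6 nodes {Z, G, C, S, U, X}, right has 5 {A, B, Y, T, R}.
  Root S: left subtree has 3 nodes {Z, G, C}, right has 2 {U, X}.
    Root Z: left subtree has 0 nodes { }, right has 2 {G, C}.
      Root C: left subtree has 1 node {G}, right has 0 { }.
    Root X: left subtree has 1 node {U}, right has 0 { }.
  Root Y: left subtree has 2 nodes {A, B}, right has 2 {T, R}.
    Root A: left subtree has 0 nodes { }, right has 1 {B}.
    Root R: left subtree has 1 node {T}, right has 0 { }.

J S Z C G X U Y A B R T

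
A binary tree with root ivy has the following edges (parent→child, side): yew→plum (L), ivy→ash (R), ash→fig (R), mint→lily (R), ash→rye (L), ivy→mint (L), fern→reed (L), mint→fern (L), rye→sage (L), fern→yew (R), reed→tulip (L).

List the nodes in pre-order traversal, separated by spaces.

Pre-order visits the node, then its left subtree, then its right subtree.
Visit ivy.
At ivy: go left to mint.
  Visit mint.
  At mint: go left to fern.
    Visit fern.
    At fern: go left to reed.
      Visit reed.
      At reed: go left to tulip.
        tulip is a leaf — visit tulip.
      At reed: no right child.
    At fern: go right to yew.
      Visit yew.
      At yew: go left to plum.
        plum is a leaf — visit plum.
      At yew: no right child.
  At mint: go right to lily.
    lily is a leaf — visit lily.
At ivy: go right to ash.
  Visit ash.
  At ash: go left to rye.
    Visit rye.
    At rye: go left to sage.
      sage is a leaf — visit sage.
    At rye: no right child.
  At ash: go right to fig.
    fig is a leaf — visit fig.

ivy mint fern reed tulip yew plum lily ash rye sage fig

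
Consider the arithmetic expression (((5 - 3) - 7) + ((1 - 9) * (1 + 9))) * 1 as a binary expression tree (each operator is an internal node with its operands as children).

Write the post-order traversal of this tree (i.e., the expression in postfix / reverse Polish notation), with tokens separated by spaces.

Post-order on an expression tree gives postfix notation: for each operator, emit left operand, right operand, then the operator.

5 3 - 7 - 1 9 - 1 9 + * + 1 *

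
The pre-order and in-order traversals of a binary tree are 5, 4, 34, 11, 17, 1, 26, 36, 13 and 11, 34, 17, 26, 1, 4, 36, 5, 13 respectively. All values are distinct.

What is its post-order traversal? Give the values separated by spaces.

The first element of pre-order is the root; it splits in-order into left and right subtrees.
Root 5: left subtree has 7 nodes {11, 34, 17, 26, 1, 4, 36}, right has 1 {13}.
  Root 4: left subtree has 5 nodes {11, 34, 17, 26, 1}, right has 1 {36}.
    Root 34: left subtree has 1 node {11}, right has 3 {17, 26, 1}.
      Root 17: left subtree has 0 nodes { }, right has 2 {26, 1}.
        Root 1: left subtree has 1 node {26}, right has 0 { }.

11 26 1 17 34 36 4 13 5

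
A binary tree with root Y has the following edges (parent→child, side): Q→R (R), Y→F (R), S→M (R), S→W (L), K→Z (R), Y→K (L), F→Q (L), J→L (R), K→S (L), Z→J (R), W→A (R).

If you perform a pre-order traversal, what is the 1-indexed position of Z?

7

Pre-order visits the node, then its left subtree, then its right subtree.
Visit Y.
At Y: go left to K.
  Visit K.
  At K: go left to S.
    Visit S.
    At S: go left to W.
      Visit W.
      At W: no left child.
      At W: go right to A.
        A is a leaf — visit A.
    At S: go right to M.
      M is a leaf — visit M.
  At K: go right to Z.
    Visit Z.
    At Z: no left child.
    At Z: go right to J.
      Visit J.
      At J: no left child.
      At J: go right to L.
        L is a leaf — visit L.
At Y: go right to F.
  Visit F.
  At F: go left to Q.
    Visit Q.
    At Q: no left child.
    At Q: go right to R.
      R is a leaf — visit R.
  At F: no right child.
Full pre-order sequence: Y, K, S, W, A, M, Z, J, L, F, Q, R.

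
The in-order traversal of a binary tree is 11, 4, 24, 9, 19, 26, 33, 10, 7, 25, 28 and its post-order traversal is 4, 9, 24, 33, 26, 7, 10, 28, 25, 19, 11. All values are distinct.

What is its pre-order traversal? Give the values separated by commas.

The last element of post-order is the root; it splits in-order into left and right subtrees.
Root 11: left subtree has 0 nodes { }, right has 10 {4, 24, 9, 19, 26, 33, 10, 7, 25, 28}.
  Root 19: left subtree has 3 nodes {4, 24, 9}, right has 6 {26, 33, 10, 7, 25, 28}.
    Root 24: left subtree has 1 node {4}, right has 1 {9}.
    Root 25: left subtree has 4 nodes {26, 33, 10, 7}, right has 1 {28}.
      Root 10: left subtree has 2 nodes {26, 33}, right has 1 {7}.
        Root 26: left subtree has 0 nodes { }, right has 1 {33}.

11, 19, 24, 4, 9, 25, 10, 26, 33, 7, 28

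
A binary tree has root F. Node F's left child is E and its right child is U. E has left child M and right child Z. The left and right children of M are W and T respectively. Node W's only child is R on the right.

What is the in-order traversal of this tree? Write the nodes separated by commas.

In-order visits the left subtree, then the node, then the right subtree.
At F: go left to E.
  At E: go left to M.
    At M: go left to W.
      At W: no left child.
      Visit W.
      At W: go right to R.
        R is a leaf — visit R.
    Visit M.
    At M: go right to T.
      T is a leaf — visit T.
  Visit E.
  At E: go right to Z.
    Z is a leaf — visit Z.
Visit F.
At F: go right to U.
  U is a leaf — visit U.

W, R, M, T, E, Z, F, U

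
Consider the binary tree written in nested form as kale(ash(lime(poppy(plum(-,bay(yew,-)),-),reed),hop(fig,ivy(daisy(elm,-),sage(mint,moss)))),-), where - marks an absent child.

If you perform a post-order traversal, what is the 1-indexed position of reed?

5

Post-order visits the left subtree, then the right subtree, then the node.
At kale: go left to ash.
  At ash: go left to lime.
    At lime: go left to poppy.
      At poppy: go left to plum.
        At plum: no left child.
        At plum: go right to bay.
          At bay: go left to yew.
            yew is a leaf — visit yew.
          At bay: no right child.
          Visit bay.
        Visit plum.
      At poppy: no right child.
      Visit poppy.
    At lime: go right to reed.
      reed is a leaf — visit reed.
    Visit lime.
  At ash: go right to hop.
    At hop: go left to fig.
      fig is a leaf — visit fig.
    At hop: go right to ivy.
      At ivy: go left to daisy.
        At daisy: go left to elm.
          elm is a leaf — visit elm.
        At daisy: no right child.
        Visit daisy.
      At ivy: go right to sage.
        At sage: go left to mint.
          mint is a leaf — visit mint.
        At sage: go right to moss.
          moss is a leaf — visit moss.
        Visit sage.
      Visit ivy.
    Visit hop.
  Visit ash.
At kale: no right child.
Visit kale.
Full post-order sequence: yew, bay, plum, poppy, reed, lime, fig, elm, daisy, mint, moss, sage, ivy, hop, ash, kale.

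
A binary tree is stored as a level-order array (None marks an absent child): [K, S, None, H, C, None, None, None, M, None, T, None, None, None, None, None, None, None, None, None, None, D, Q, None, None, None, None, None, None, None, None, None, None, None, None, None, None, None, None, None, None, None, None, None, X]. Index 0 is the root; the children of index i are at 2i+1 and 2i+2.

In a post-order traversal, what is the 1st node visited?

M

Post-order visits the left subtree, then the right subtree, then the node.
At K: go left to S.
  At S: go left to H.
    At H: no left child.
    At H: go right to M.
      M is a leaf — visit M.
    Visit H.
  At S: go right to C.
    At C: no left child.
    At C: go right to T.
      At T: go left to D.
        At D: no left child.
        At D: go right to X.
          X is a leaf — visit X.
        Visit D.
      At T: go right to Q.
        Q is a leaf — visit Q.
      Visit T.
    Visit C.
  Visit S.
At K: no right child.
Visit K.
Full post-order sequence: M, H, X, D, Q, T, C, S, K.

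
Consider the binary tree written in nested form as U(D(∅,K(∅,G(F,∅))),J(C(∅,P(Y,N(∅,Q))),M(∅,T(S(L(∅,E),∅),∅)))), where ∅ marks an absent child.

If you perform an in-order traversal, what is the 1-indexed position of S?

15

In-order visits the left subtree, then the node, then the right subtree.
At U: go left to D.
  At D: no left child.
  Visit D.
  At D: go right to K.
    At K: no left child.
    Visit K.
    At K: go right to G.
      At G: go left to F.
        F is a leaf — visit F.
      Visit G.
      At G: no right child.
Visit U.
At U: go right to J.
  At J: go left to C.
    At C: no left child.
    Visit C.
    At C: go right to P.
      At P: go left to Y.
        Y is a leaf — visit Y.
      Visit P.
      At P: go right to N.
        At N: no left child.
        Visit N.
        At N: go right to Q.
          Q is a leaf — visit Q.
  Visit J.
  At J: go right to M.
    At M: no left child.
    Visit M.
    At M: go right to T.
      At T: go left to S.
        At S: go left to L.
          At L: no left child.
          Visit L.
          At L: go right to E.
            E is a leaf — visit E.
        Visit S.
        At S: no right child.
      Visit T.
      At T: no right child.
Full in-order sequence: D, K, F, G, U, C, Y, P, N, Q, J, M, L, E, S, T.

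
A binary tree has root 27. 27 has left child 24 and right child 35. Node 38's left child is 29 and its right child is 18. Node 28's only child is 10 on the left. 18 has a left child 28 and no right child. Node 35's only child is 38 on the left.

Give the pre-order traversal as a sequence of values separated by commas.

Pre-order visits the node, then its left subtree, then its right subtree.
Visit 27.
At 27: go left to 24.
  24 is a leaf — visit 24.
At 27: go right to 35.
  Visit 35.
  At 35: go left to 38.
    Visit 38.
    At 38: go left to 29.
      29 is a leaf — visit 29.
    At 38: go right to 18.
      Visit 18.
      At 18: go left to 28.
        Visit 28.
        At 28: go left to 10.
          10 is a leaf — visit 10.
        At 28: no right child.
      At 18: no right child.
  At 35: no right child.

27, 24, 35, 38, 29, 18, 28, 10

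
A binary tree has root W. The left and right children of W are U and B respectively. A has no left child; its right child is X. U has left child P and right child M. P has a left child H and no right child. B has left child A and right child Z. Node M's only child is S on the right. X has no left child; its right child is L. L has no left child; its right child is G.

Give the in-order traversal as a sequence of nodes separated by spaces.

H P U M S W A X L G B Z

In-order visits the left subtree, then the node, then the right subtree.
At W: go left to U.
  At U: go left to P.
    At P: go left to H.
      H is a leaf — visit H.
    Visit P.
    At P: no right child.
  Visit U.
  At U: go right to M.
    At M: no left child.
    Visit M.
    At M: go right to S.
      S is a leaf — visit S.
Visit W.
At W: go right to B.
  At B: go left to A.
    At A: no left child.
    Visit A.
    At A: go right to X.
      At X: no left child.
      Visit X.
      At X: go right to L.
        At L: no left child.
        Visit L.
        At L: go right to G.
          G is a leaf — visit G.
  Visit B.
  At B: go right to Z.
    Z is a leaf — visit Z.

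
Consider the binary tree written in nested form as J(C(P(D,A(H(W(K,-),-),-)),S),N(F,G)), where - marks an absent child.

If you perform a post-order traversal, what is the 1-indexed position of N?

11

Post-order visits the left subtree, then the right subtree, then the node.
At J: go left to C.
  At C: go left to P.
    At P: go left to D.
      D is a leaf — visit D.
    At P: go right to A.
      At A: go left to H.
        At H: go left to W.
          At W: go left to K.
            K is a leaf — visit K.
          At W: no right child.
          Visit W.
        At H: no right child.
        Visit H.
      At A: no right child.
      Visit A.
    Visit P.
  At C: go right to S.
    S is a leaf — visit S.
  Visit C.
At J: go right to N.
  At N: go left to F.
    F is a leaf — visit F.
  At N: go right to G.
    G is a leaf — visit G.
  Visit N.
Visit J.
Full post-order sequence: D, K, W, H, A, P, S, C, F, G, N, J.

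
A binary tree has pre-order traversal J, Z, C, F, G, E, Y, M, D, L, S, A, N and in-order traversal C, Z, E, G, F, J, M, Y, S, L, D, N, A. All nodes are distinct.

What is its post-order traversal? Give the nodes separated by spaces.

C E G F Z M S L N A D Y J

The first element of pre-order is the root; it splits in-order into left and right subtrees.
Root J: left subtree has 5 nodes {C, Z, E, G, F}, right has 7 {M, Y, S, L, D, N, A}.
  Root Z: left subtree has 1 node {C}, right has 3 {E, G, F}.
    Root F: left subtree has 2 nodes {E, G}, right has 0 { }.
      Root G: left subtree has 1 node {E}, right has 0 { }.
  Root Y: left subtree has 1 node {M}, right has 5 {S, L, D, N, A}.
    Root D: left subtree has 2 nodes {S, L}, right has 2 {N, A}.
      Root L: left subtree has 1 node {S}, right has 0 { }.
      Root A: left subtree has 1 node {N}, right has 0 { }.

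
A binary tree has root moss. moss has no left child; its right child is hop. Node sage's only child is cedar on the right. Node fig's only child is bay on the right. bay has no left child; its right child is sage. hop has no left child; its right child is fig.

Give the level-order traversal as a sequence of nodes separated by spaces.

moss hop fig bay sage cedar

Level-order visits nodes level by level from the root, left to right within each level.
Level 0: moss
Level 1: hop
Level 2: fig
Level 3: bay
Level 4: sage
Level 5: cedar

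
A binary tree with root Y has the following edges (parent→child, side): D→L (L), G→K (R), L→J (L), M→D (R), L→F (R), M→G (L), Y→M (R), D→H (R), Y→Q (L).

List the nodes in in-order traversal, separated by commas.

In-order visits the left subtree, then the node, then the right subtree.
At Y: go left to Q.
  Q is a leaf — visit Q.
Visit Y.
At Y: go right to M.
  At M: go left to G.
    At G: no left child.
    Visit G.
    At G: go right to K.
      K is a leaf — visit K.
  Visit M.
  At M: go right to D.
    At D: go left to L.
      At L: go left to J.
        J is a leaf — visit J.
      Visit L.
      At L: go right to F.
        F is a leaf — visit F.
    Visit D.
    At D: go right to H.
      H is a leaf — visit H.

Q, Y, G, K, M, J, L, F, D, H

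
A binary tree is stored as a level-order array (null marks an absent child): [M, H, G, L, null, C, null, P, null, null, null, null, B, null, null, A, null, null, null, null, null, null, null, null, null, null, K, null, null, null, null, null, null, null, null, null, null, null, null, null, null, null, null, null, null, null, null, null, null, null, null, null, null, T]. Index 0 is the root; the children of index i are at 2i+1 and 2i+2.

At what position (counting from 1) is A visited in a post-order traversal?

1

Post-order visits the left subtree, then the right subtree, then the node.
At M: go left to H.
  At H: go left to L.
    At L: go left to P.
      At P: go left to A.
        A is a leaf — visit A.
      At P: no right child.
      Visit P.
    At L: no right child.
    Visit L.
  At H: no right child.
  Visit H.
At M: go right to G.
  At G: go left to C.
    At C: no left child.
    At C: go right to B.
      At B: no left child.
      At B: go right to K.
        At K: go left to T.
          T is a leaf — visit T.
        At K: no right child.
        Visit K.
      Visit B.
    Visit C.
  At G: no right child.
  Visit G.
Visit M.
Full post-order sequence: A, P, L, H, T, K, B, C, G, M.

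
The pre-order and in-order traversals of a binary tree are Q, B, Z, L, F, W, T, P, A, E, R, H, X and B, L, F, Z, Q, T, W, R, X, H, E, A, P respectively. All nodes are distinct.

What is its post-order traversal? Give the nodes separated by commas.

F, L, Z, B, T, X, H, R, E, A, P, W, Q

The first element of pre-order is the root; it splits in-order into left and right subtrees.
Root Q: left subtree has 4 nodes {B, L, F, Z}, right has 8 {T, W, R, X, H, E, A, P}.
  Root B: left subtree has 0 nodes { }, right has 3 {L, F, Z}.
    Root Z: left subtree has 2 nodes {L, F}, right has 0 { }.
      Root L: left subtree has 0 nodes { }, right has 1 {F}.
  Root W: left subtree has 1 node {T}, right has 6 {R, X, H, E, A, P}.
    Root P: left subtree has 5 nodes {R, X, H, E, A}, right has 0 { }.
      Root A: left subtree has 4 nodes {R, X, H, E}, right has 0 { }.
        Root E: left subtree has 3 nodes {R, X, H}, right has 0 { }.
          Root R: left subtree has 0 nodes { }, right has 2 {X, H}.
            Root H: left subtree has 1 node {X}, right has 0 { }.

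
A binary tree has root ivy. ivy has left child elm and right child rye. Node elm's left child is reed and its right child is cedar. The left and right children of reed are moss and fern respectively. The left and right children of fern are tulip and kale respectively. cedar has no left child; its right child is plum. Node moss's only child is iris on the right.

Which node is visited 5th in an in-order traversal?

In-order visits the left subtree, then the node, then the right subtree.
At ivy: go left to elm.
  At elm: go left to reed.
    At reed: go left to moss.
      At moss: no left child.
      Visit moss.
      At moss: go right to iris.
        iris is a leaf — visit iris.
    Visit reed.
    At reed: go right to fern.
      At fern: go left to tulip.
        tulip is a leaf — visit tulip.
      Visit fern.
      At fern: go right to kale.
        kale is a leaf — visit kale.
  Visit elm.
  At elm: go right to cedar.
    At cedar: no left child.
    Visit cedar.
    At cedar: go right to plum.
      plum is a leaf — visit plum.
Visit ivy.
At ivy: go right to rye.
  rye is a leaf — visit rye.
Full in-order sequence: moss, iris, reed, tulip, fern, kale, elm, cedar, plum, ivy, rye.

fern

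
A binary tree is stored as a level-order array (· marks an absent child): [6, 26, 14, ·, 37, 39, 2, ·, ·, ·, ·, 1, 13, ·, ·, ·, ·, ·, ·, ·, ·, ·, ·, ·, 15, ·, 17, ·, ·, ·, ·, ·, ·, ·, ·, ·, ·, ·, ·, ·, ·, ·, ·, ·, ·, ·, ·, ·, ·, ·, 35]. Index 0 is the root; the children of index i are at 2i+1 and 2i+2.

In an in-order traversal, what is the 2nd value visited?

37

In-order visits the left subtree, then the node, then the right subtree.
At 6: go left to 26.
  At 26: no left child.
  Visit 26.
  At 26: go right to 37.
    37 is a leaf — visit 37.
Visit 6.
At 6: go right to 14.
  At 14: go left to 39.
    At 39: go left to 1.
      At 1: no left child.
      Visit 1.
      At 1: go right to 15.
        At 15: no left child.
        Visit 15.
        At 15: go right to 35.
          35 is a leaf — visit 35.
    Visit 39.
    At 39: go right to 13.
      At 13: no left child.
      Visit 13.
      At 13: go right to 17.
        17 is a leaf — visit 17.
  Visit 14.
  At 14: go right to 2.
    2 is a leaf — visit 2.
Full in-order sequence: 26, 37, 6, 1, 15, 35, 39, 13, 17, 14, 2.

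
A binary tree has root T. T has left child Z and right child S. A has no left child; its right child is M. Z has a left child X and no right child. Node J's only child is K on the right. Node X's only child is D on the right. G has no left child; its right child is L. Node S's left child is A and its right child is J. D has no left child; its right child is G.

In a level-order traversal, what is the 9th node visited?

Level-order visits nodes level by level from the root, left to right within each level.
Level 0: T
Level 1: Z, S
Level 2: X, A, J
Level 3: D, M, K
Level 4: G
Level 5: L
Full level-order sequence: T, Z, S, X, A, J, D, M, K, G, L.

K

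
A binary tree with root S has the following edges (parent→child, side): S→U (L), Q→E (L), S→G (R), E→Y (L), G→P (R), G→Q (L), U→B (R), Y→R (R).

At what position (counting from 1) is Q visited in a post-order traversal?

Post-order visits the left subtree, then the right subtree, then the node.
At S: go left to U.
  At U: no left child.
  At U: go right to B.
    B is a leaf — visit B.
  Visit U.
At S: go right to G.
  At G: go left to Q.
    At Q: go left to E.
      At E: go left to Y.
        At Y: no left child.
        At Y: go right to R.
          R is a leaf — visit R.
        Visit Y.
      At E: no right child.
      Visit E.
    At Q: no right child.
    Visit Q.
  At G: go right to P.
    P is a leaf — visit P.
  Visit G.
Visit S.
Full post-order sequence: B, U, R, Y, E, Q, P, G, S.

6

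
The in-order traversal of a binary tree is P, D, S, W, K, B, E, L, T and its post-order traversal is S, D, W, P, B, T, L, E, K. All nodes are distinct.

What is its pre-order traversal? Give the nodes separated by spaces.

The last element of post-order is the root; it splits in-order into left and right subtrees.
Root K: left subtree has 4 nodes {P, D, S, W}, right has 4 {B, E, L, T}.
  Root P: left subtree has 0 nodes { }, right has 3 {D, S, W}.
    Root W: left subtree has 2 nodes {D, S}, right has 0 { }.
      Root D: left subtree has 0 nodes { }, right has 1 {S}.
  Root E: left subtree has 1 node {B}, right has 2 {L, T}.
    Root L: left subtree has 0 nodes { }, right has 1 {T}.

K P W D S E B L T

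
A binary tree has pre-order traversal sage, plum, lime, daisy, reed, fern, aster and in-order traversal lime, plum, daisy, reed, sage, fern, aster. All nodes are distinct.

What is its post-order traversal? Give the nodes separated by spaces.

The first element of pre-order is the root; it splits in-order into left and right subtrees.
Root sage: left subtree has 4 nodes {lime, plum, daisy, reed}, right has 2 {fern, aster}.
  Root plum: left subtree has 1 node {lime}, right has 2 {daisy, reed}.
    Root daisy: left subtree has 0 nodes { }, right has 1 {reed}.
  Root fern: left subtree has 0 nodes { }, right has 1 {aster}.

lime reed daisy plum aster fern sage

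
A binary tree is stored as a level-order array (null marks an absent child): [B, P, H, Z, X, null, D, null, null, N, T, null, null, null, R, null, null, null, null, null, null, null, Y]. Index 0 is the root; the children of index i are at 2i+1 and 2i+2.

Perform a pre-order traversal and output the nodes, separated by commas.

B, P, Z, X, N, T, Y, H, D, R

Pre-order visits the node, then its left subtree, then its right subtree.
Visit B.
At B: go left to P.
  Visit P.
  At P: go left to Z.
    Z is a leaf — visit Z.
  At P: go right to X.
    Visit X.
    At X: go left to N.
      N is a leaf — visit N.
    At X: go right to T.
      Visit T.
      At T: no left child.
      At T: go right to Y.
        Y is a leaf — visit Y.
At B: go right to H.
  Visit H.
  At H: no left child.
  At H: go right to D.
    Visit D.
    At D: no left child.
    At D: go right to R.
      R is a leaf — visit R.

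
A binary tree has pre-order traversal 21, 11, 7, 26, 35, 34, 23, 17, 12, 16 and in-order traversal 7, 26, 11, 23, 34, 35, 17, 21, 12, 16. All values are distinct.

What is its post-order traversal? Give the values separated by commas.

The first element of pre-order is the root; it splits in-order into left and right subtrees.
Root 21: left subtree has 7 nodes {7, 26, 11, 23, 34, 35, 17}, right has 2 {12, 16}.
  Root 11: left subtree has 2 nodes {7, 26}, right has 4 {23, 34, 35, 17}.
    Root 7: left subtree has 0 nodes { }, right has 1 {26}.
    Root 35: left subtree has 2 nodes {23, 34}, right has 1 {17}.
      Root 34: left subtree has 1 node {23}, right has 0 { }.
  Root 12: left subtree has 0 nodes { }, right has 1 {16}.

26, 7, 23, 34, 17, 35, 11, 16, 12, 21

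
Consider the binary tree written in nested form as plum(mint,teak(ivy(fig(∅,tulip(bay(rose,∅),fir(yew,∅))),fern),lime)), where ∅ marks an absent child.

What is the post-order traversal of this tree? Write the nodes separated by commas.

Post-order visits the left subtree, then the right subtree, then the node.
At plum: go left to mint.
  mint is a leaf — visit mint.
At plum: go right to teak.
  At teak: go left to ivy.
    At ivy: go left to fig.
      At fig: no left child.
      At fig: go right to tulip.
        At tulip: go left to bay.
          At bay: go left to rose.
            rose is a leaf — visit rose.
          At bay: no right child.
          Visit bay.
        At tulip: go right to fir.
          At fir: go left to yew.
            yew is a leaf — visit yew.
          At fir: no right child.
          Visit fir.
        Visit tulip.
      Visit fig.
    At ivy: go right to fern.
      fern is a leaf — visit fern.
    Visit ivy.
  At teak: go right to lime.
    lime is a leaf — visit lime.
  Visit teak.
Visit plum.

mint, rose, bay, yew, fir, tulip, fig, fern, ivy, lime, teak, plum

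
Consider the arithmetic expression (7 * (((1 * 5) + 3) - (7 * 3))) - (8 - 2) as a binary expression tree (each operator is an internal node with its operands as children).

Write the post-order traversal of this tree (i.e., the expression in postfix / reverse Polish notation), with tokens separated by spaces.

7 1 5 * 3 + 7 3 * - * 8 2 - -

Post-order on an expression tree gives postfix notation: for each operator, emit left operand, right operand, then the operator.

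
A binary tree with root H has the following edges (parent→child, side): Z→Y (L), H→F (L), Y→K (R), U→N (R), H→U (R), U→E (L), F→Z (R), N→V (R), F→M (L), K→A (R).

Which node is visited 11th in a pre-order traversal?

V

Pre-order visits the node, then its left subtree, then its right subtree.
Visit H.
At H: go left to F.
  Visit F.
  At F: go left to M.
    M is a leaf — visit M.
  At F: go right to Z.
    Visit Z.
    At Z: go left to Y.
      Visit Y.
      At Y: no left child.
      At Y: go right to K.
        Visit K.
        At K: no left child.
        At K: go right to A.
          A is a leaf — visit A.
    At Z: no right child.
At H: go right to U.
  Visit U.
  At U: go left to E.
    E is a leaf — visit E.
  At U: go right to N.
    Visit N.
    At N: no left child.
    At N: go right to V.
      V is a leaf — visit V.
Full pre-order sequence: H, F, M, Z, Y, K, A, U, E, N, V.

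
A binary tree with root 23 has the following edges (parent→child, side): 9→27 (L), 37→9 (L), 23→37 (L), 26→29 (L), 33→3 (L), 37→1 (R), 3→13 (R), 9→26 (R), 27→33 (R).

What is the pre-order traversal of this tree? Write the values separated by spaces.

Pre-order visits the node, then its left subtree, then its right subtree.
Visit 23.
At 23: go left to 37.
  Visit 37.
  At 37: go left to 9.
    Visit 9.
    At 9: go left to 27.
      Visit 27.
      At 27: no left child.
      At 27: go right to 33.
        Visit 33.
        At 33: go left to 3.
          Visit 3.
          At 3: no left child.
          At 3: go right to 13.
            13 is a leaf — visit 13.
        At 33: no right child.
    At 9: go right to 26.
      Visit 26.
      At 26: go left to 29.
        29 is a leaf — visit 29.
      At 26: no right child.
  At 37: go right to 1.
    1 is a leaf — visit 1.
At 23: no right child.

23 37 9 27 33 3 13 26 29 1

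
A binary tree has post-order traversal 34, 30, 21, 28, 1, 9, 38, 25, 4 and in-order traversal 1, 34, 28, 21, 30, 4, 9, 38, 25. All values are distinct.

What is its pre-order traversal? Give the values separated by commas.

4, 1, 28, 34, 21, 30, 25, 38, 9

The last element of post-order is the root; it splits in-order into left and right subtrees.
Root 4: left subtree has 5 nodes {1, 34, 28, 21, 30}, right has 3 {9, 38, 25}.
  Root 1: left subtree has 0 nodes { }, right has 4 {34, 28, 21, 30}.
    Root 28: left subtree has 1 node {34}, right has 2 {21, 30}.
      Root 21: left subtree has 0 nodes { }, right has 1 {30}.
  Root 25: left subtree has 2 nodes {9, 38}, right has 0 { }.
    Root 38: left subtree has 1 node {9}, right has 0 { }.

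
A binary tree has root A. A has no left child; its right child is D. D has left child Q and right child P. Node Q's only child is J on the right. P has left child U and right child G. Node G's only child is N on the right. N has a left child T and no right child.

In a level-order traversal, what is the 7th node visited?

Level-order visits nodes level by level from the root, left to right within each level.
Level 0: A
Level 1: D
Level 2: Q, P
Level 3: J, U, G
Level 4: N
Level 5: T
Full level-order sequence: A, D, Q, P, J, U, G, N, T.

G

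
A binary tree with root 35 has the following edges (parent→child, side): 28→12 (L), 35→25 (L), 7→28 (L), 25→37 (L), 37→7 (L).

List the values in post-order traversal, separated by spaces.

Post-order visits the left subtree, then the right subtree, then the node.
At 35: go left to 25.
  At 25: go left to 37.
    At 37: go left to 7.
      At 7: go left to 28.
        At 28: go left to 12.
          12 is a leaf — visit 12.
        At 28: no right child.
        Visit 28.
      At 7: no right child.
      Visit 7.
    At 37: no right child.
    Visit 37.
  At 25: no right child.
  Visit 25.
At 35: no right child.
Visit 35.

12 28 7 37 25 35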